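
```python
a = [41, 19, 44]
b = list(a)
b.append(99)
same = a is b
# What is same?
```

After line 1: a = [41, 19, 44]
After line 2 (b = list(a) is a shallow copy, new object): a = [41, 19, 44], b = [41, 19, 44]
After line 3 (append only mutates b): a = [41, 19, 44], b = [41, 19, 44, 99]
After line 4 (same = a is b; different objects -> False): same = False

False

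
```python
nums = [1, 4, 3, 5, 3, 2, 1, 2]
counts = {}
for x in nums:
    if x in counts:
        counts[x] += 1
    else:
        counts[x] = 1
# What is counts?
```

Initial: counts = {}, nums = [1, 4, 3, 5, 3, 2, 1, 2]
See 1: counts = {1: 1}
See 4: counts = {1: 1, 4: 1}
See 3: counts = {1: 1, 4: 1, 3: 1}
See 5: counts = {1: 1, 4: 1, 3: 1, 5: 1}
See 3: counts = {1: 1, 4: 1, 3: 2, 5: 1}
See 2: counts = {1: 1, 4: 1, 3: 2, 5: 1, 2: 1}
See 1: counts = {1: 2, 4: 1, 3: 2, 5: 1, 2: 1}
See 2: counts = {1: 2, 4: 1, 3: 2, 5: 1, 2: 2}

{1: 2, 4: 1, 3: 2, 5: 1, 2: 2}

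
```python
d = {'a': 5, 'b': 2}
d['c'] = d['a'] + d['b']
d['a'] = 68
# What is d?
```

After line 1: d = {'a': 5, 'b': 2}
After line 2 (d['c'] = 5 + 2): d = {'a': 5, 'b': 2, 'c': 7}
After line 3: d = {'a': 68, 'b': 2, 'c': 7}

{'a': 68, 'b': 2, 'c': 7}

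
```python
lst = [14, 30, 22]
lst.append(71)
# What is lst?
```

[14, 30, 22, 71]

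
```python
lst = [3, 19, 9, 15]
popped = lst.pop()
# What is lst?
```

[3, 19, 9]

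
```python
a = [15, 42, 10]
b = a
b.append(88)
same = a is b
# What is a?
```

After line 1: a = [15, 42, 10]
After line 2 (b = a is an alias, same object): a = [15, 42, 10], b = [15, 42, 10]
After line 3 (b.append mutates the shared list): a = [15, 42, 10, 88], b = [15, 42, 10, 88]
After line 4 (same = a is b; same object -> True): same = True

[15, 42, 10, 88]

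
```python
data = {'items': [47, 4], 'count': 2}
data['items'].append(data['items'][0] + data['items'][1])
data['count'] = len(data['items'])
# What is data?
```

After line 1: data = {'items': [47, 4], 'count': 2}
After line 2 (append 47 + 4 = 51): data = {'items': [47, 4, 51], 'count': 2}
After line 3 (count = len(items) = 3): data = {'items': [47, 4, 51], 'count': 3}

{'items': [47, 4, 51], 'count': 3}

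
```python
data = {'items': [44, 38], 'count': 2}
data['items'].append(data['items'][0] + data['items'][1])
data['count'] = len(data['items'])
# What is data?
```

After line 1: data = {'items': [44, 38], 'count': 2}
After line 2 (append 44 + 38 = 82): data = {'items': [44, 38, 82], 'count': 2}
After line 3 (count = len(items) = 3): data = {'items': [44, 38, 82], 'count': 3}

{'items': [44, 38, 82], 'count': 3}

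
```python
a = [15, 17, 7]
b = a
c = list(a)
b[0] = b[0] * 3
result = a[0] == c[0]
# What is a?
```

After line 1: a = [15, 17, 7]
After line 2 (b = a, alias): a = [15, 17, 7], b = [15, 17, 7]
After line 3 (c = list(a) is a copy, new object): c = [15, 17, 7]
After line 4 (b[0] = 15 * 3 = 45; mutates shared a/b): a = b = [45, 17, 7], c = [15, 17, 7]
After line 5 (a[0] = 45, c[0] = 15; result = False)

[45, 17, 7]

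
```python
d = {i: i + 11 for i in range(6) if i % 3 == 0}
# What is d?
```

{0: 11, 3: 14}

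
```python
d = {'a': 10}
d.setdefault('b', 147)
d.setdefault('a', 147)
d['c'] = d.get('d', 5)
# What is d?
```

After line 1: d = {'a': 10}
After line 2 (setdefault adds 'b'=147): d = {'a': 10, 'b': 147}
After line 3 (setdefault 'a' no-op, already exists): d = {'a': 10, 'b': 147}
After line 4 (get('d', 5) returns default since 'd' not in d): d = {'a': 10, 'b': 147, 'c': 5}

{'a': 10, 'b': 147, 'c': 5}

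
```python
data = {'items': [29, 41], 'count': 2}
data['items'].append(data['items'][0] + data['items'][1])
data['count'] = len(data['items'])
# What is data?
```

After line 1: data = {'items': [29, 41], 'count': 2}
After line 2 (append 29 + 41 = 70): data = {'items': [29, 41, 70], 'count': 2}
After line 3 (count = len(items) = 3): data = {'items': [29, 41, 70], 'count': 3}

{'items': [29, 41, 70], 'count': 3}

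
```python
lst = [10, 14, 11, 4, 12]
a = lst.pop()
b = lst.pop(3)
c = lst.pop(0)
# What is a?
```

After line 1: lst = [10, 14, 11, 4, 12]
After line 2 (pop() -> a = 12): lst = [10, 14, 11, 4]
After line 3 (pop(3) -> b = 4): lst = [10, 14, 11]
After line 4 (pop(0) -> c = 10): lst = [14, 11]

12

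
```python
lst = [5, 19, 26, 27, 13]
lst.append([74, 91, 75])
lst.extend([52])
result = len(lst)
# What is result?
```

After line 1: lst = [5, 19, 26, 27, 13]
After line 2 (append adds [74, 91, 75] as single element): lst = [5, 19, 26, 27, 13, [74, 91, 75]]
After line 3 (extend unpacks [52], adds 52): lst = [5, 19, 26, 27, 13, [74, 91, 75], 52]
After line 4: result = len(lst) = 7

7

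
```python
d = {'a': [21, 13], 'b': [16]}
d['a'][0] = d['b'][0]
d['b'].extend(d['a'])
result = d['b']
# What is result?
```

After line 1: d = {'a': [21, 13], 'b': [16]}
After line 2 (a[0] = b[0] = 16): d = {'a': [16, 13], 'b': [16]}
After line 3 (b.extend(a) appends [16, 13]): d = {'a': [16, 13], 'b': [16, 16, 13]}
After line 4: result = d['b'] = [16, 16, 13]

[16, 16, 13]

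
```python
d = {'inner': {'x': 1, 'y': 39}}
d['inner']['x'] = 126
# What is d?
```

After line 1: d = {'inner': {'x': 1, 'y': 39}}
After line 2 (inner x overwritten): d = {'inner': {'x': 126, 'y': 39}}

{'inner': {'x': 126, 'y': 39}}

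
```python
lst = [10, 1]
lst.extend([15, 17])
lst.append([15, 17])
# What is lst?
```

After line 1: lst = [10, 1]
After line 2 (extend unpacks [15, 17]): lst = [10, 1, 15, 17]
After line 3 (append adds [15, 17] as single element): lst = [10, 1, 15, 17, [15, 17]]

[10, 1, 15, 17, [15, 17]]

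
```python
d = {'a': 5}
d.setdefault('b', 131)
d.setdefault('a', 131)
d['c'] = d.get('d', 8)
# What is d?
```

After line 1: d = {'a': 5}
After line 2 (setdefault adds 'b'=131): d = {'a': 5, 'b': 131}
After line 3 (setdefault 'a' no-op, already exists): d = {'a': 5, 'b': 131}
After line 4 (get('d', 8) returns default since 'd' not in d): d = {'a': 5, 'b': 131, 'c': 8}

{'a': 5, 'b': 131, 'c': 8}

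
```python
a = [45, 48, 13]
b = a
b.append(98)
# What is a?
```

After line 1: a = [45, 48, 13]
After line 2 (b = a is an alias, same object): a = [45, 48, 13], b = [45, 48, 13]
After line 3 (b.append mutates the shared list): a = [45, 48, 13, 98], b = [45, 48, 13, 98]

[45, 48, 13, 98]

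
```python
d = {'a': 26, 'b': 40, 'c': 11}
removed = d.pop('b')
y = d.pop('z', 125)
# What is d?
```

After line 1: d = {'a': 26, 'b': 40, 'c': 11}
After line 2 (pop 'b' returns 40): d = {'a': 26, 'c': 11}, removed = 40
After line 3 (pop 'z' missing, returns default 125): d = {'a': 26, 'c': 11}, y = 125

{'a': 26, 'c': 11}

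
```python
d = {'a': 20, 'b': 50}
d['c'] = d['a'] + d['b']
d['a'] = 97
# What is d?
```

After line 1: d = {'a': 20, 'b': 50}
After line 2 (d['c'] = 20 + 50): d = {'a': 20, 'b': 50, 'c': 70}
After line 3: d = {'a': 97, 'b': 50, 'c': 70}

{'a': 97, 'b': 50, 'c': 70}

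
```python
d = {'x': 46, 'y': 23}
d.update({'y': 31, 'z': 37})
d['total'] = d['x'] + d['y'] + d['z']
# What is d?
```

After line 1: d = {'x': 46, 'y': 23}
After line 2 (y overwritten, z added): d = {'x': 46, 'y': 31, 'z': 37}
After line 3 (total = 46 + 31 + 37 = 114): d = {'x': 46, 'y': 31, 'z': 37, 'total': 114}

{'x': 46, 'y': 31, 'z': 37, 'total': 114}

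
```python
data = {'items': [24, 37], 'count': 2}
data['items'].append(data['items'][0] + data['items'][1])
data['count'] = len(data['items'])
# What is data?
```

After line 1: data = {'items': [24, 37], 'count': 2}
After line 2 (append 24 + 37 = 61): data = {'items': [24, 37, 61], 'count': 2}
After line 3 (count = len(items) = 3): data = {'items': [24, 37, 61], 'count': 3}

{'items': [24, 37, 61], 'count': 3}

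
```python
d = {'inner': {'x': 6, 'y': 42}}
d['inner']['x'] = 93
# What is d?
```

After line 1: d = {'inner': {'x': 6, 'y': 42}}
After line 2 (inner x overwritten): d = {'inner': {'x': 93, 'y': 42}}

{'inner': {'x': 93, 'y': 42}}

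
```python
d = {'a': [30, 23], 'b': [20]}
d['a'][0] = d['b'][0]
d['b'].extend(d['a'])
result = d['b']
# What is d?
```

After line 1: d = {'a': [30, 23], 'b': [20]}
After line 2 (a[0] = b[0] = 20): d = {'a': [20, 23], 'b': [20]}
After line 3 (b.extend(a) appends [20, 23]): d = {'a': [20, 23], 'b': [20, 20, 23]}
After line 4: result = d['b'] = [20, 20, 23]

{'a': [20, 23], 'b': [20, 20, 23]}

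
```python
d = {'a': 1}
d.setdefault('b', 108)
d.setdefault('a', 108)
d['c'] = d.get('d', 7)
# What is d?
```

After line 1: d = {'a': 1}
After line 2 (setdefault adds 'b'=108): d = {'a': 1, 'b': 108}
After line 3 (setdefault 'a' no-op, already exists): d = {'a': 1, 'b': 108}
After line 4 (get('d', 7) returns default since 'd' not in d): d = {'a': 1, 'b': 108, 'c': 7}

{'a': 1, 'b': 108, 'c': 7}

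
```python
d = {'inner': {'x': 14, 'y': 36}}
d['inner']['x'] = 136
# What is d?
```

After line 1: d = {'inner': {'x': 14, 'y': 36}}
After line 2 (inner x overwritten): d = {'inner': {'x': 136, 'y': 36}}

{'inner': {'x': 136, 'y': 36}}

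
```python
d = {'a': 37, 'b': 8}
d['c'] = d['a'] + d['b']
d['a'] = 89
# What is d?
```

After line 1: d = {'a': 37, 'b': 8}
After line 2 (d['c'] = 37 + 8): d = {'a': 37, 'b': 8, 'c': 45}
After line 3: d = {'a': 89, 'b': 8, 'c': 45}

{'a': 89, 'b': 8, 'c': 45}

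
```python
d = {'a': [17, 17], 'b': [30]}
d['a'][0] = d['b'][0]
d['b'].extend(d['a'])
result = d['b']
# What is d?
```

After line 1: d = {'a': [17, 17], 'b': [30]}
After line 2 (a[0] = b[0] = 30): d = {'a': [30, 17], 'b': [30]}
After line 3 (b.extend(a) appends [30, 17]): d = {'a': [30, 17], 'b': [30, 30, 17]}
After line 4: result = d['b'] = [30, 30, 17]

{'a': [30, 17], 'b': [30, 30, 17]}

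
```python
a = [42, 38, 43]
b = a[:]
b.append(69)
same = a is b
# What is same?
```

After line 1: a = [42, 38, 43]
After line 2 (b = a[:] is a shallow copy, new object): a = [42, 38, 43], b = [42, 38, 43]
After line 3 (append only mutates b): a = [42, 38, 43], b = [42, 38, 43, 69]
After line 4 (same = a is b; different objects -> False): same = False

False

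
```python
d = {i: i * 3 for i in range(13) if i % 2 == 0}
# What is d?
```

{0: 0, 2: 6, 4: 12, 6: 18, 8: 24, 10: 30, 12: 36}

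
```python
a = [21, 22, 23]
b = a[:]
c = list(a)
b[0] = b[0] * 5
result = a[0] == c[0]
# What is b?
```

After line 1: a = [21, 22, 23]
After line 2 (b = a[:], copy): a = [21, 22, 23], b = [21, 22, 23]
After line 3 (c = list(a) is a copy, new object): c = [21, 22, 23]
After line 4 (b[0] = 21 * 5 = 105; only b mutates (copy)): a = [21, 22, 23], b = [105, 22, 23], c = [21, 22, 23]
After line 5 (a[0] = 21, c[0] = 21; result = True)

[105, 22, 23]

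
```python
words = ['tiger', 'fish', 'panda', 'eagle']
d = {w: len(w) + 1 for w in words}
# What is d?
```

{'tiger': 6, 'fish': 5, 'panda': 6, 'eagle': 6}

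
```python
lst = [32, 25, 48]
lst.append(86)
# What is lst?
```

[32, 25, 48, 86]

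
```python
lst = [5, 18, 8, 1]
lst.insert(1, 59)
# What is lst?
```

[5, 59, 18, 8, 1]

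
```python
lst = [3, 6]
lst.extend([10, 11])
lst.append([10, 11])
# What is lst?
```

After line 1: lst = [3, 6]
After line 2 (extend unpacks [10, 11]): lst = [3, 6, 10, 11]
After line 3 (append adds [10, 11] as single element): lst = [3, 6, 10, 11, [10, 11]]

[3, 6, 10, 11, [10, 11]]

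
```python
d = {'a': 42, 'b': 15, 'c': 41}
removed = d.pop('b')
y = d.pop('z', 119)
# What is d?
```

After line 1: d = {'a': 42, 'b': 15, 'c': 41}
After line 2 (pop 'b' returns 15): d = {'a': 42, 'c': 41}, removed = 15
After line 3 (pop 'z' missing, returns default 119): d = {'a': 42, 'c': 41}, y = 119

{'a': 42, 'c': 41}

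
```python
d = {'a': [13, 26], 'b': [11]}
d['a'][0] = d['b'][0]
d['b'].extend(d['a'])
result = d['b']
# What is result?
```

After line 1: d = {'a': [13, 26], 'b': [11]}
After line 2 (a[0] = b[0] = 11): d = {'a': [11, 26], 'b': [11]}
After line 3 (b.extend(a) appends [11, 26]): d = {'a': [11, 26], 'b': [11, 11, 26]}
After line 4: result = d['b'] = [11, 11, 26]

[11, 11, 26]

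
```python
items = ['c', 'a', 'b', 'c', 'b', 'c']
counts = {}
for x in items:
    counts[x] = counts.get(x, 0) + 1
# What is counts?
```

Initial: counts = {}, items = ['c', 'a', 'b', 'c', 'b', 'c']
See 'c': counts = {'c': 1}
See 'a': counts = {'c': 1, 'a': 1}
See 'b': counts = {'c': 1, 'a': 1, 'b': 1}
See 'c': counts = {'c': 2, 'a': 1, 'b': 1}
See 'b': counts = {'c': 2, 'a': 1, 'b': 2}
See 'c': counts = {'c': 3, 'a': 1, 'b': 2}

{'c': 3, 'a': 1, 'b': 2}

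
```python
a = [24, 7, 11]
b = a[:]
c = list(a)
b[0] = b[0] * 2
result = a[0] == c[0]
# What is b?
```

After line 1: a = [24, 7, 11]
After line 2 (b = a[:], copy): a = [24, 7, 11], b = [24, 7, 11]
After line 3 (c = list(a) is a copy, new object): c = [24, 7, 11]
After line 4 (b[0] = 24 * 2 = 48; only b mutates (copy)): a = [24, 7, 11], b = [48, 7, 11], c = [24, 7, 11]
After line 5 (a[0] = 24, c[0] = 24; result = True)

[48, 7, 11]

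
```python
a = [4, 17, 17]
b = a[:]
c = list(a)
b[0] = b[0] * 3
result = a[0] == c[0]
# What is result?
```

After line 1: a = [4, 17, 17]
After line 2 (b = a[:], copy): a = [4, 17, 17], b = [4, 17, 17]
After line 3 (c = list(a) is a copy, new object): c = [4, 17, 17]
After line 4 (b[0] = 4 * 3 = 12; only b mutates (copy)): a = [4, 17, 17], b = [12, 17, 17], c = [4, 17, 17]
After line 5 (a[0] = 4, c[0] = 4; result = True)

True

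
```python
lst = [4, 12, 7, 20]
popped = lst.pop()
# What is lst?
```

[4, 12, 7]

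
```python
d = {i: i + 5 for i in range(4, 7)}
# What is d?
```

{4: 9, 5: 10, 6: 11}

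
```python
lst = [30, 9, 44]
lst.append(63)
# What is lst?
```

[30, 9, 44, 63]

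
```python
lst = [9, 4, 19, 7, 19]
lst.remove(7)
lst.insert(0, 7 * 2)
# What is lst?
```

After line 1: lst = [9, 4, 19, 7, 19]
After line 2 (remove first 7): lst = [9, 4, 19, 19]
After line 3 (insert 14 at index 0): lst = [14, 9, 4, 19, 19]

[14, 9, 4, 19, 19]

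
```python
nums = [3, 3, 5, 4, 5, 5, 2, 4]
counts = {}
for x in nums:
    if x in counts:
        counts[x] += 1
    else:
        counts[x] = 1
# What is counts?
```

Initial: counts = {}, nums = [3, 3, 5, 4, 5, 5, 2, 4]
See 3: counts = {3: 1}
See 3: counts = {3: 2}
See 5: counts = {3: 2, 5: 1}
See 4: counts = {3: 2, 5: 1, 4: 1}
See 5: counts = {3: 2, 5: 2, 4: 1}
See 5: counts = {3: 2, 5: 3, 4: 1}
See 2: counts = {3: 2, 5: 3, 4: 1, 2: 1}
See 4: counts = {3: 2, 5: 3, 4: 2, 2: 1}

{3: 2, 5: 3, 4: 2, 2: 1}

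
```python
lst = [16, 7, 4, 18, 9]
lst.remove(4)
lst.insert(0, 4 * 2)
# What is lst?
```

After line 1: lst = [16, 7, 4, 18, 9]
After line 2 (remove first 4): lst = [16, 7, 18, 9]
After line 3 (insert 8 at index 0): lst = [8, 16, 7, 18, 9]

[8, 16, 7, 18, 9]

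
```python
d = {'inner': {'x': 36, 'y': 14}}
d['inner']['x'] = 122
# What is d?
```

After line 1: d = {'inner': {'x': 36, 'y': 14}}
After line 2 (inner x overwritten): d = {'inner': {'x': 122, 'y': 14}}

{'inner': {'x': 122, 'y': 14}}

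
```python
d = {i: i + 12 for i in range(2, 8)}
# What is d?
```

{2: 14, 3: 15, 4: 16, 5: 17, 6: 18, 7: 19}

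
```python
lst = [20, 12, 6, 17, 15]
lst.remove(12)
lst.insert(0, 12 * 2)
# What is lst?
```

After line 1: lst = [20, 12, 6, 17, 15]
After line 2 (remove first 12): lst = [20, 6, 17, 15]
After line 3 (insert 24 at index 0): lst = [24, 20, 6, 17, 15]

[24, 20, 6, 17, 15]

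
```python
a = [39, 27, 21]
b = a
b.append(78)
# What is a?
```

After line 1: a = [39, 27, 21]
After line 2 (b = a is an alias, same object): a = [39, 27, 21], b = [39, 27, 21]
After line 3 (b.append mutates the shared list): a = [39, 27, 21, 78], b = [39, 27, 21, 78]

[39, 27, 21, 78]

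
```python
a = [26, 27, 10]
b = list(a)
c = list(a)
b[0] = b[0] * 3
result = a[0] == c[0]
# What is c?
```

After line 1: a = [26, 27, 10]
After line 2 (b = list(a), copy): a = [26, 27, 10], b = [26, 27, 10]
After line 3 (c = list(a) is a copy, new object): c = [26, 27, 10]
After line 4 (b[0] = 26 * 3 = 78; only b mutates (copy)): a = [26, 27, 10], b = [78, 27, 10], c = [26, 27, 10]
After line 5 (a[0] = 26, c[0] = 26; result = True)

[26, 27, 10]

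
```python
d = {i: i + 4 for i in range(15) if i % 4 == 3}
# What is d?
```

{3: 7, 7: 11, 11: 15}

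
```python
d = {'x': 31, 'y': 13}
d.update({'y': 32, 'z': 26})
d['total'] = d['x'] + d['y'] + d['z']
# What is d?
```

After line 1: d = {'x': 31, 'y': 13}
After line 2 (y overwritten, z added): d = {'x': 31, 'y': 32, 'z': 26}
After line 3 (total = 31 + 32 + 26 = 89): d = {'x': 31, 'y': 32, 'z': 26, 'total': 89}

{'x': 31, 'y': 32, 'z': 26, 'total': 89}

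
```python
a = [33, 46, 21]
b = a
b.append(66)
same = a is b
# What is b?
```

After line 1: a = [33, 46, 21]
After line 2 (b = a is an alias, same object): a = [33, 46, 21], b = [33, 46, 21]
After line 3 (b.append mutates the shared list): a = [33, 46, 21, 66], b = [33, 46, 21, 66]
After line 4 (same = a is b; same object -> True): same = True

[33, 46, 21, 66]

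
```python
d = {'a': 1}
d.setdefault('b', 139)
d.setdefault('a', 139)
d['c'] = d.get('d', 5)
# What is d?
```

After line 1: d = {'a': 1}
After line 2 (setdefault adds 'b'=139): d = {'a': 1, 'b': 139}
After line 3 (setdefault 'a' no-op, already exists): d = {'a': 1, 'b': 139}
After line 4 (get('d', 5) returns default since 'd' not in d): d = {'a': 1, 'b': 139, 'c': 5}

{'a': 1, 'b': 139, 'c': 5}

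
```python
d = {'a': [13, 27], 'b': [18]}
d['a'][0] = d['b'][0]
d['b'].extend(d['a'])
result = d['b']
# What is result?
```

After line 1: d = {'a': [13, 27], 'b': [18]}
After line 2 (a[0] = b[0] = 18): d = {'a': [18, 27], 'b': [18]}
After line 3 (b.extend(a) appends [18, 27]): d = {'a': [18, 27], 'b': [18, 18, 27]}
After line 4: result = d['b'] = [18, 18, 27]

[18, 18, 27]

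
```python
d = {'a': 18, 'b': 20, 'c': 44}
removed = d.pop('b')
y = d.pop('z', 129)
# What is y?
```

After line 1: d = {'a': 18, 'b': 20, 'c': 44}
After line 2 (pop 'b' returns 20): d = {'a': 18, 'c': 44}, removed = 20
After line 3 (pop 'z' missing, returns default 129): d = {'a': 18, 'c': 44}, y = 129

129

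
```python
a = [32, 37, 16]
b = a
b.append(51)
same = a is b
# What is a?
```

After line 1: a = [32, 37, 16]
After line 2 (b = a is an alias, same object): a = [32, 37, 16], b = [32, 37, 16]
After line 3 (b.append mutates the shared list): a = [32, 37, 16, 51], b = [32, 37, 16, 51]
After line 4 (same = a is b; same object -> True): same = True

[32, 37, 16, 51]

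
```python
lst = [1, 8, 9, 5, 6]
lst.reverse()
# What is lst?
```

[6, 5, 9, 8, 1]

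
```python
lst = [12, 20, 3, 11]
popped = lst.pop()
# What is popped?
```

11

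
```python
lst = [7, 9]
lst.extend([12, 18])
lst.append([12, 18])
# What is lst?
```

After line 1: lst = [7, 9]
After line 2 (extend unpacks [12, 18]): lst = [7, 9, 12, 18]
After line 3 (append adds [12, 18] as single element): lst = [7, 9, 12, 18, [12, 18]]

[7, 9, 12, 18, [12, 18]]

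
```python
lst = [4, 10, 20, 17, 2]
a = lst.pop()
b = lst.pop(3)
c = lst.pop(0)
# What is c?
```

After line 1: lst = [4, 10, 20, 17, 2]
After line 2 (pop() -> a = 2): lst = [4, 10, 20, 17]
After line 3 (pop(3) -> b = 17): lst = [4, 10, 20]
After line 4 (pop(0) -> c = 4): lst = [10, 20]

4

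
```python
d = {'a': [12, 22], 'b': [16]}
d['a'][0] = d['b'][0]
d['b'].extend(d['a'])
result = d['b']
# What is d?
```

After line 1: d = {'a': [12, 22], 'b': [16]}
After line 2 (a[0] = b[0] = 16): d = {'a': [16, 22], 'b': [16]}
After line 3 (b.extend(a) appends [16, 22]): d = {'a': [16, 22], 'b': [16, 16, 22]}
After line 4: result = d['b'] = [16, 16, 22]

{'a': [16, 22], 'b': [16, 16, 22]}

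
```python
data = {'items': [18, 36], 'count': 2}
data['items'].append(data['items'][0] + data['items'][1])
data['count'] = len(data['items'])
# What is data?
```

After line 1: data = {'items': [18, 36], 'count': 2}
After line 2 (append 18 + 36 = 54): data = {'items': [18, 36, 54], 'count': 2}
After line 3 (count = len(items) = 3): data = {'items': [18, 36, 54], 'count': 3}

{'items': [18, 36, 54], 'count': 3}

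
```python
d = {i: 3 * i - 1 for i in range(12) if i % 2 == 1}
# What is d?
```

{1: 2, 3: 8, 5: 14, 7: 20, 9: 26, 11: 32}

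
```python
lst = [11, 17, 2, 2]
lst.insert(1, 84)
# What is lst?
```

[11, 84, 17, 2, 2]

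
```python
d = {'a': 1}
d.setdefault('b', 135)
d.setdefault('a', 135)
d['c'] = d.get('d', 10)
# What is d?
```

After line 1: d = {'a': 1}
After line 2 (setdefault adds 'b'=135): d = {'a': 1, 'b': 135}
After line 3 (setdefault 'a' no-op, already exists): d = {'a': 1, 'b': 135}
After line 4 (get('d', 10) returns default since 'd' not in d): d = {'a': 1, 'b': 135, 'c': 10}

{'a': 1, 'b': 135, 'c': 10}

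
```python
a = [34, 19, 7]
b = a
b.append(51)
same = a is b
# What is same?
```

After line 1: a = [34, 19, 7]
After line 2 (b = a is an alias, same object): a = [34, 19, 7], b = [34, 19, 7]
After line 3 (b.append mutates the shared list): a = [34, 19, 7, 51], b = [34, 19, 7, 51]
After line 4 (same = a is b; same object -> True): same = True

True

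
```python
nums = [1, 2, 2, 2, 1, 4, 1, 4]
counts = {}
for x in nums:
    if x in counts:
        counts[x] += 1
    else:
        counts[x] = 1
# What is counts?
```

Initial: counts = {}, nums = [1, 2, 2, 2, 1, 4, 1, 4]
See 1: counts = {1: 1}
See 2: counts = {1: 1, 2: 1}
See 2: counts = {1: 1, 2: 2}
See 2: counts = {1: 1, 2: 3}
See 1: counts = {1: 2, 2: 3}
See 4: counts = {1: 2, 2: 3, 4: 1}
See 1: counts = {1: 3, 2: 3, 4: 1}
See 4: counts = {1: 3, 2: 3, 4: 2}

{1: 3, 2: 3, 4: 2}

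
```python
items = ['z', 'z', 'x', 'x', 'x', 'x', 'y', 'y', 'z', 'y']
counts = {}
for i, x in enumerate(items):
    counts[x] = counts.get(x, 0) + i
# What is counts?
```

Initial: counts = {}, items = ['z', 'z', 'x', 'x', 'x', 'x', 'y', 'y', 'z', 'y']
i=0, x='z': counts = {'z': 0}
i=1, x='z': counts = {'z': 1}
i=2, x='x': counts = {'z': 1, 'x': 2}
i=3, x='x': counts = {'z': 1, 'x': 5}
i=4, x='x': counts = {'z': 1, 'x': 9}
i=5, x='x': counts = {'z': 1, 'x': 14}
i=6, x='y': counts = {'z': 1, 'x': 14, 'y': 6}
i=7, x='y': counts = {'z': 1, 'x': 14, 'y': 13}
i=8, x='z': counts = {'z': 9, 'x': 14, 'y': 13}
i=9, x='y': counts = {'z': 9, 'x': 14, 'y': 22}

{'z': 9, 'x': 14, 'y': 22}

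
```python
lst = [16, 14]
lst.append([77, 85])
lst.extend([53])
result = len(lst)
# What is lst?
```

After line 1: lst = [16, 14]
After line 2 (append adds [77, 85] as single element): lst = [16, 14, [77, 85]]
After line 3 (extend unpacks [53], adds 53): lst = [16, 14, [77, 85], 53]
After line 4: result = len(lst) = 4

[16, 14, [77, 85], 53]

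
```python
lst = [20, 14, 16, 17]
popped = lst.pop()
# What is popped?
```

17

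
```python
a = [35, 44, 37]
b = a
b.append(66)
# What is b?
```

After line 1: a = [35, 44, 37]
After line 2 (b = a is an alias, same object): a = [35, 44, 37], b = [35, 44, 37]
After line 3 (b.append mutates the shared list): a = [35, 44, 37, 66], b = [35, 44, 37, 66]

[35, 44, 37, 66]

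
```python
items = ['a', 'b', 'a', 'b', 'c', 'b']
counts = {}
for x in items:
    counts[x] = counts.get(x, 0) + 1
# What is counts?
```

Initial: counts = {}, items = ['a', 'b', 'a', 'b', 'c', 'b']
See 'a': counts = {'a': 1}
See 'b': counts = {'a': 1, 'b': 1}
See 'a': counts = {'a': 2, 'b': 1}
See 'b': counts = {'a': 2, 'b': 2}
See 'c': counts = {'a': 2, 'b': 2, 'c': 1}
See 'b': counts = {'a': 2, 'b': 3, 'c': 1}

{'a': 2, 'b': 3, 'c': 1}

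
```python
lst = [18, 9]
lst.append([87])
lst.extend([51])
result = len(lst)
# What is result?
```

After line 1: lst = [18, 9]
After line 2 (append adds [87] as single element): lst = [18, 9, [87]]
After line 3 (extend unpacks [51], adds 51): lst = [18, 9, [87], 51]
After line 4: result = len(lst) = 4

4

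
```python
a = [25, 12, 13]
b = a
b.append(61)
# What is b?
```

After line 1: a = [25, 12, 13]
After line 2 (b = a is an alias, same object): a = [25, 12, 13], b = [25, 12, 13]
After line 3 (b.append mutates the shared list): a = [25, 12, 13, 61], b = [25, 12, 13, 61]

[25, 12, 13, 61]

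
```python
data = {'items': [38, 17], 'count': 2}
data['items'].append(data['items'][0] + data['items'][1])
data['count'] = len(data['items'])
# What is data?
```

After line 1: data = {'items': [38, 17], 'count': 2}
After line 2 (append 38 + 17 = 55): data = {'items': [38, 17, 55], 'count': 2}
After line 3 (count = len(items) = 3): data = {'items': [38, 17, 55], 'count': 3}

{'items': [38, 17, 55], 'count': 3}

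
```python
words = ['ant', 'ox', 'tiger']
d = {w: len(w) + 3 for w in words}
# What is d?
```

{'ant': 6, 'ox': 5, 'tiger': 8}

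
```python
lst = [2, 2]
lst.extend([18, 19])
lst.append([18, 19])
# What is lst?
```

After line 1: lst = [2, 2]
After line 2 (extend unpacks [18, 19]): lst = [2, 2, 18, 19]
After line 3 (append adds [18, 19] as single element): lst = [2, 2, 18, 19, [18, 19]]

[2, 2, 18, 19, [18, 19]]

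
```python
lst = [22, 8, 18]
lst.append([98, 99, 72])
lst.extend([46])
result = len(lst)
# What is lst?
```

After line 1: lst = [22, 8, 18]
After line 2 (append adds [98, 99, 72] as single element): lst = [22, 8, 18, [98, 99, 72]]
After line 3 (extend unpacks [46], adds 46): lst = [22, 8, 18, [98, 99, 72], 46]
After line 4: result = len(lst) = 5

[22, 8, 18, [98, 99, 72], 46]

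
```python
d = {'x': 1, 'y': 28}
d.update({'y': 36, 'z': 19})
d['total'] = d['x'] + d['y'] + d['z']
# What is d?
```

After line 1: d = {'x': 1, 'y': 28}
After line 2 (y overwritten, z added): d = {'x': 1, 'y': 36, 'z': 19}
After line 3 (total = 1 + 36 + 19 = 56): d = {'x': 1, 'y': 36, 'z': 19, 'total': 56}

{'x': 1, 'y': 36, 'z': 19, 'total': 56}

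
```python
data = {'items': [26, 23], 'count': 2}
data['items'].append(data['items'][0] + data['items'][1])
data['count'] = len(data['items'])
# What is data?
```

After line 1: data = {'items': [26, 23], 'count': 2}
After line 2 (append 26 + 23 = 49): data = {'items': [26, 23, 49], 'count': 2}
After line 3 (count = len(items) = 3): data = {'items': [26, 23, 49], 'count': 3}

{'items': [26, 23, 49], 'count': 3}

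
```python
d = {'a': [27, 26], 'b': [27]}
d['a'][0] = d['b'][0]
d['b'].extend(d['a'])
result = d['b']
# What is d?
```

After line 1: d = {'a': [27, 26], 'b': [27]}
After line 2 (a[0] = b[0] = 27): d = {'a': [27, 26], 'b': [27]}
After line 3 (b.extend(a) appends [27, 26]): d = {'a': [27, 26], 'b': [27, 27, 26]}
After line 4: result = d['b'] = [27, 27, 26]

{'a': [27, 26], 'b': [27, 27, 26]}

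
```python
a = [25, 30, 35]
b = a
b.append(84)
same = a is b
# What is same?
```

After line 1: a = [25, 30, 35]
After line 2 (b = a is an alias, same object): a = [25, 30, 35], b = [25, 30, 35]
After line 3 (b.append mutates the shared list): a = [25, 30, 35, 84], b = [25, 30, 35, 84]
After line 4 (same = a is b; same object -> True): same = True

True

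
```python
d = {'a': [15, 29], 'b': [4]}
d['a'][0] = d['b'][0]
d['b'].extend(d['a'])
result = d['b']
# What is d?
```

After line 1: d = {'a': [15, 29], 'b': [4]}
After line 2 (a[0] = b[0] = 4): d = {'a': [4, 29], 'b': [4]}
After line 3 (b.extend(a) appends [4, 29]): d = {'a': [4, 29], 'b': [4, 4, 29]}
After line 4: result = d['b'] = [4, 4, 29]

{'a': [4, 29], 'b': [4, 4, 29]}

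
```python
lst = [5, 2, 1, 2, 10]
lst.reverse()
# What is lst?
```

[10, 2, 1, 2, 5]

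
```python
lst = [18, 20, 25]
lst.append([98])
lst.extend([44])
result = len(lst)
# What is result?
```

After line 1: lst = [18, 20, 25]
After line 2 (append adds [98] as single element): lst = [18, 20, 25, [98]]
After line 3 (extend unpacks [44], adds 44): lst = [18, 20, 25, [98], 44]
After line 4: result = len(lst) = 5

5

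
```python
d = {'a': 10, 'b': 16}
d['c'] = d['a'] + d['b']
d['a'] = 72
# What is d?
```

After line 1: d = {'a': 10, 'b': 16}
After line 2 (d['c'] = 10 + 16): d = {'a': 10, 'b': 16, 'c': 26}
After line 3: d = {'a': 72, 'b': 16, 'c': 26}

{'a': 72, 'b': 16, 'c': 26}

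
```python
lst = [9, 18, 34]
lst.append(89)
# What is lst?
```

[9, 18, 34, 89]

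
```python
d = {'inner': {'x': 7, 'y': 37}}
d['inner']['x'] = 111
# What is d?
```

After line 1: d = {'inner': {'x': 7, 'y': 37}}
After line 2 (inner x overwritten): d = {'inner': {'x': 111, 'y': 37}}

{'inner': {'x': 111, 'y': 37}}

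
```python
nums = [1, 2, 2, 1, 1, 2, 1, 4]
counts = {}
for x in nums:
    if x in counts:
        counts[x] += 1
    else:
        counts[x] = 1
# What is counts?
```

Initial: counts = {}, nums = [1, 2, 2, 1, 1, 2, 1, 4]
See 1: counts = {1: 1}
See 2: counts = {1: 1, 2: 1}
See 2: counts = {1: 1, 2: 2}
See 1: counts = {1: 2, 2: 2}
See 1: counts = {1: 3, 2: 2}
See 2: counts = {1: 3, 2: 3}
See 1: counts = {1: 4, 2: 3}
See 4: counts = {1: 4, 2: 3, 4: 1}

{1: 4, 2: 3, 4: 1}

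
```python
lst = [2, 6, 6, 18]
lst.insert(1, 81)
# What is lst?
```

[2, 81, 6, 6, 18]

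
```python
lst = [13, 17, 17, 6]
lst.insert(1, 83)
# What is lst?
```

[13, 83, 17, 17, 6]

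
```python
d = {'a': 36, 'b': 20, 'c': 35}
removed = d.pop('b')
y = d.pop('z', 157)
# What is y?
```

After line 1: d = {'a': 36, 'b': 20, 'c': 35}
After line 2 (pop 'b' returns 20): d = {'a': 36, 'c': 35}, removed = 20
After line 3 (pop 'z' missing, returns default 157): d = {'a': 36, 'c': 35}, y = 157

157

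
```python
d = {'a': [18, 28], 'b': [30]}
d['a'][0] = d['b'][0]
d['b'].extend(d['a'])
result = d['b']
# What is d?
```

After line 1: d = {'a': [18, 28], 'b': [30]}
After line 2 (a[0] = b[0] = 30): d = {'a': [30, 28], 'b': [30]}
After line 3 (b.extend(a) appends [30, 28]): d = {'a': [30, 28], 'b': [30, 30, 28]}
After line 4: result = d['b'] = [30, 30, 28]

{'a': [30, 28], 'b': [30, 30, 28]}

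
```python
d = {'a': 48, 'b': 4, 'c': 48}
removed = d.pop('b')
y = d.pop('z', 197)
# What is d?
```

After line 1: d = {'a': 48, 'b': 4, 'c': 48}
After line 2 (pop 'b' returns 4): d = {'a': 48, 'c': 48}, removed = 4
After line 3 (pop 'z' missing, returns default 197): d = {'a': 48, 'c': 48}, y = 197

{'a': 48, 'c': 48}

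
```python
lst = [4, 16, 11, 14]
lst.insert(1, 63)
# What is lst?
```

[4, 63, 16, 11, 14]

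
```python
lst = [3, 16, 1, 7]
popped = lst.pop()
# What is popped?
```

7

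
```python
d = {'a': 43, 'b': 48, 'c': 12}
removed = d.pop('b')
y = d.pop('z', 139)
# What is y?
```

After line 1: d = {'a': 43, 'b': 48, 'c': 12}
After line 2 (pop 'b' returns 48): d = {'a': 43, 'c': 12}, removed = 48
After line 3 (pop 'z' missing, returns default 139): d = {'a': 43, 'c': 12}, y = 139

139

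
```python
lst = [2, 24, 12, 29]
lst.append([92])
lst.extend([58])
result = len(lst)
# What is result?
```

After line 1: lst = [2, 24, 12, 29]
After line 2 (append adds [92] as single element): lst = [2, 24, 12, 29, [92]]
After line 3 (extend unpacks [58], adds 58): lst = [2, 24, 12, 29, [92], 58]
After line 4: result = len(lst) = 6

6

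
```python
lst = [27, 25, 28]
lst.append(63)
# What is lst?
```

[27, 25, 28, 63]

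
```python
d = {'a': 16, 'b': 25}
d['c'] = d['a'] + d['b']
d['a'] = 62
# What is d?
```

After line 1: d = {'a': 16, 'b': 25}
After line 2 (d['c'] = 16 + 25): d = {'a': 16, 'b': 25, 'c': 41}
After line 3: d = {'a': 62, 'b': 25, 'c': 41}

{'a': 62, 'b': 25, 'c': 41}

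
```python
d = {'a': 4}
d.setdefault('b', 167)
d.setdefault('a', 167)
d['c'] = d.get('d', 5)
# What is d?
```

After line 1: d = {'a': 4}
After line 2 (setdefault adds 'b'=167): d = {'a': 4, 'b': 167}
After line 3 (setdefault 'a' no-op, already exists): d = {'a': 4, 'b': 167}
After line 4 (get('d', 5) returns default since 'd' not in d): d = {'a': 4, 'b': 167, 'c': 5}

{'a': 4, 'b': 167, 'c': 5}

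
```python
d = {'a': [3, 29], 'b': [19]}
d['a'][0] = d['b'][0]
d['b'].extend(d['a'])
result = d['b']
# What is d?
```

After line 1: d = {'a': [3, 29], 'b': [19]}
After line 2 (a[0] = b[0] = 19): d = {'a': [19, 29], 'b': [19]}
After line 3 (b.extend(a) appends [19, 29]): d = {'a': [19, 29], 'b': [19, 19, 29]}
After line 4: result = d['b'] = [19, 19, 29]

{'a': [19, 29], 'b': [19, 19, 29]}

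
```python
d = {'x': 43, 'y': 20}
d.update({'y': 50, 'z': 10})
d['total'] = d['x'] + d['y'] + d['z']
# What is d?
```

After line 1: d = {'x': 43, 'y': 20}
After line 2 (y overwritten, z added): d = {'x': 43, 'y': 50, 'z': 10}
After line 3 (total = 43 + 50 + 10 = 103): d = {'x': 43, 'y': 50, 'z': 10, 'total': 103}

{'x': 43, 'y': 50, 'z': 10, 'total': 103}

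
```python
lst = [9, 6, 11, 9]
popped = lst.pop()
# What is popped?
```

9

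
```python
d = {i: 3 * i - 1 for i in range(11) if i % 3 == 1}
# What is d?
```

{1: 2, 4: 11, 7: 20, 10: 29}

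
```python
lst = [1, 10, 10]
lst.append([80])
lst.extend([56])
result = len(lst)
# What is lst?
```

After line 1: lst = [1, 10, 10]
After line 2 (append adds [80] as single element): lst = [1, 10, 10, [80]]
After line 3 (extend unpacks [56], adds 56): lst = [1, 10, 10, [80], 56]
After line 4: result = len(lst) = 5

[1, 10, 10, [80], 56]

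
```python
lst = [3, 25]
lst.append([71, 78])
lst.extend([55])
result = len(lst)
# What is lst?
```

After line 1: lst = [3, 25]
After line 2 (append adds [71, 78] as single element): lst = [3, 25, [71, 78]]
After line 3 (extend unpacks [55], adds 55): lst = [3, 25, [71, 78], 55]
After line 4: result = len(lst) = 4

[3, 25, [71, 78], 55]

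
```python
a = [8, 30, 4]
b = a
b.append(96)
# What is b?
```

After line 1: a = [8, 30, 4]
After line 2 (b = a is an alias, same object): a = [8, 30, 4], b = [8, 30, 4]
After line 3 (b.append mutates the shared list): a = [8, 30, 4, 96], b = [8, 30, 4, 96]

[8, 30, 4, 96]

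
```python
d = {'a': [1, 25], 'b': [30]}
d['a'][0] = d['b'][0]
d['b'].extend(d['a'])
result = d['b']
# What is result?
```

After line 1: d = {'a': [1, 25], 'b': [30]}
After line 2 (a[0] = b[0] = 30): d = {'a': [30, 25], 'b': [30]}
After line 3 (b.extend(a) appends [30, 25]): d = {'a': [30, 25], 'b': [30, 30, 25]}
After line 4: result = d['b'] = [30, 30, 25]

[30, 30, 25]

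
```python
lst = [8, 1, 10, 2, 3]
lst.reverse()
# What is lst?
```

[3, 2, 10, 1, 8]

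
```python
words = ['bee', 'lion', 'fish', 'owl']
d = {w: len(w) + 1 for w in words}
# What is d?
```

{'bee': 4, 'lion': 5, 'fish': 5, 'owl': 4}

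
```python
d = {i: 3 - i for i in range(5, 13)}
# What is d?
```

{5: -2, 6: -3, 7: -4, 8: -5, 9: -6, 10: -7, 11: -8, 12: -9}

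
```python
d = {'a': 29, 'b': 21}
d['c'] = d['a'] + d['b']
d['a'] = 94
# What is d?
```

After line 1: d = {'a': 29, 'b': 21}
After line 2 (d['c'] = 29 + 21): d = {'a': 29, 'b': 21, 'c': 50}
After line 3: d = {'a': 94, 'b': 21, 'c': 50}

{'a': 94, 'b': 21, 'c': 50}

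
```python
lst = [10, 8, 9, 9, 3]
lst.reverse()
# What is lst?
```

[3, 9, 9, 8, 10]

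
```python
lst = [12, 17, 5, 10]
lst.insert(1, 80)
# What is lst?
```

[12, 80, 17, 5, 10]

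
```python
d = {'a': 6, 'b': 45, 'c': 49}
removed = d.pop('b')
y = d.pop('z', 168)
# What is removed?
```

After line 1: d = {'a': 6, 'b': 45, 'c': 49}
After line 2 (pop 'b' returns 45): d = {'a': 6, 'c': 49}, removed = 45
After line 3 (pop 'z' missing, returns default 168): d = {'a': 6, 'c': 49}, y = 168

45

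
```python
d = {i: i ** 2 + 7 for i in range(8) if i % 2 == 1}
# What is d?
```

{1: 8, 3: 16, 5: 32, 7: 56}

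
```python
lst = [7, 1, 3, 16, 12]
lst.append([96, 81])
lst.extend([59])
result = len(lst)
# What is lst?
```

After line 1: lst = [7, 1, 3, 16, 12]
After line 2 (append adds [96, 81] as single element): lst = [7, 1, 3, 16, 12, [96, 81]]
After line 3 (extend unpacks [59], adds 59): lst = [7, 1, 3, 16, 12, [96, 81], 59]
After line 4: result = len(lst) = 7

[7, 1, 3, 16, 12, [96, 81], 59]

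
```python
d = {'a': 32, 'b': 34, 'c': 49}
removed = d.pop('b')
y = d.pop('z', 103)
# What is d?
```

After line 1: d = {'a': 32, 'b': 34, 'c': 49}
After line 2 (pop 'b' returns 34): d = {'a': 32, 'c': 49}, removed = 34
After line 3 (pop 'z' missing, returns default 103): d = {'a': 32, 'c': 49}, y = 103

{'a': 32, 'c': 49}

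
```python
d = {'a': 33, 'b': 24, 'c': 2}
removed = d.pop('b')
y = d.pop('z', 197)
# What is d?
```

After line 1: d = {'a': 33, 'b': 24, 'c': 2}
After line 2 (pop 'b' returns 24): d = {'a': 33, 'c': 2}, removed = 24
After line 3 (pop 'z' missing, returns default 197): d = {'a': 33, 'c': 2}, y = 197

{'a': 33, 'c': 2}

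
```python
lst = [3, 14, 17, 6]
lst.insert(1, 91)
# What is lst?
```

[3, 91, 14, 17, 6]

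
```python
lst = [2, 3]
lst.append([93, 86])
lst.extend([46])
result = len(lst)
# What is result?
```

After line 1: lst = [2, 3]
After line 2 (append adds [93, 86] as single element): lst = [2, 3, [93, 86]]
After line 3 (extend unpacks [46], adds 46): lst = [2, 3, [93, 86], 46]
After line 4: result = len(lst) = 4

4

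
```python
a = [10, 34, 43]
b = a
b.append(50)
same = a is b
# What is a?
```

After line 1: a = [10, 34, 43]
After line 2 (b = a is an alias, same object): a = [10, 34, 43], b = [10, 34, 43]
After line 3 (b.append mutates the shared list): a = [10, 34, 43, 50], b = [10, 34, 43, 50]
After line 4 (same = a is b; same object -> True): same = True

[10, 34, 43, 50]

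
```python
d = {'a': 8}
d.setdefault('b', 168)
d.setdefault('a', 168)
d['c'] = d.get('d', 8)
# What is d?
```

After line 1: d = {'a': 8}
After line 2 (setdefault adds 'b'=168): d = {'a': 8, 'b': 168}
After line 3 (setdefault 'a' no-op, already exists): d = {'a': 8, 'b': 168}
After line 4 (get('d', 8) returns default since 'd' not in d): d = {'a': 8, 'b': 168, 'c': 8}

{'a': 8, 'b': 168, 'c': 8}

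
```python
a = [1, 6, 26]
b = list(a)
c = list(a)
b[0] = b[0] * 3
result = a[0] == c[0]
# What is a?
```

After line 1: a = [1, 6, 26]
After line 2 (b = list(a), copy): a = [1, 6, 26], b = [1, 6, 26]
After line 3 (c = list(a) is a copy, new object): c = [1, 6, 26]
After line 4 (b[0] = 1 * 3 = 3; only b mutates (copy)): a = [1, 6, 26], b = [3, 6, 26], c = [1, 6, 26]
After line 5 (a[0] = 1, c[0] = 1; result = True)

[1, 6, 26]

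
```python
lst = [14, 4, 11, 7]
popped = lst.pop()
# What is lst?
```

[14, 4, 11]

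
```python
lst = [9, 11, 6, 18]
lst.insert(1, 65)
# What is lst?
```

[9, 65, 11, 6, 18]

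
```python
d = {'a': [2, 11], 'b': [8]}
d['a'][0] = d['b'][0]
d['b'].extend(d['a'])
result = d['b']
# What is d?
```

After line 1: d = {'a': [2, 11], 'b': [8]}
After line 2 (a[0] = b[0] = 8): d = {'a': [8, 11], 'b': [8]}
After line 3 (b.extend(a) appends [8, 11]): d = {'a': [8, 11], 'b': [8, 8, 11]}
After line 4: result = d['b'] = [8, 8, 11]

{'a': [8, 11], 'b': [8, 8, 11]}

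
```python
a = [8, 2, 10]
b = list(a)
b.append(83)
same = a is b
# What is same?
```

After line 1: a = [8, 2, 10]
After line 2 (b = list(a) is a shallow copy, new object): a = [8, 2, 10], b = [8, 2, 10]
After line 3 (append only mutates b): a = [8, 2, 10], b = [8, 2, 10, 83]
After line 4 (same = a is b; different objects -> False): same = False

False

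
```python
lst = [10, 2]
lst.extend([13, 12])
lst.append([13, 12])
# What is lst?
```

After line 1: lst = [10, 2]
After line 2 (extend unpacks [13, 12]): lst = [10, 2, 13, 12]
After line 3 (append adds [13, 12] as single element): lst = [10, 2, 13, 12, [13, 12]]

[10, 2, 13, 12, [13, 12]]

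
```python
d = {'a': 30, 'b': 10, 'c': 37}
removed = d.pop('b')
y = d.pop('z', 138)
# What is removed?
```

After line 1: d = {'a': 30, 'b': 10, 'c': 37}
After line 2 (pop 'b' returns 10): d = {'a': 30, 'c': 37}, removed = 10
After line 3 (pop 'z' missing, returns default 138): d = {'a': 30, 'c': 37}, y = 138

10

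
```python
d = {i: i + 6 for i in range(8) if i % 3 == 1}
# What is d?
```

{1: 7, 4: 10, 7: 13}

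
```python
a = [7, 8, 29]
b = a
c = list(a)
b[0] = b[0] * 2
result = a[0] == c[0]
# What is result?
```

After line 1: a = [7, 8, 29]
After line 2 (b = a, alias): a = [7, 8, 29], b = [7, 8, 29]
After line 3 (c = list(a) is a copy, new object): c = [7, 8, 29]
After line 4 (b[0] = 7 * 2 = 14; mutates shared a/b): a = b = [14, 8, 29], c = [7, 8, 29]
After line 5 (a[0] = 14, c[0] = 7; result = False)

False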